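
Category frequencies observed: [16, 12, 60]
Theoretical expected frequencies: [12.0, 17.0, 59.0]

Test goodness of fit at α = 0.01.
Chi-square goodness of fit test:
H₀: observed counts match expected distribution
H₁: observed counts differ from expected distribution
df = k - 1 = 2
χ² = Σ(O - E)²/E
   = (16 - 12.0)²/12.0 + (12 - 17.0)²/17.0 + (60 - 59.0)²/59.0
   = 1.333 + 1.471 + 0.017
   = 2.82
p-value = 0.2440

Since p-value > α = 0.01, we fail to reject H₀.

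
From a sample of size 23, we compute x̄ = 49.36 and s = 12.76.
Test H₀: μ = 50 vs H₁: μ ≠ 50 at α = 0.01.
One-sample t-test:
H₀: μ = 50
H₁: μ ≠ 50
df = n - 1 = 22
t = (x̄ - μ₀) / (s/√n) = (49.36 - 50) / (12.76/√23) = -0.241
p-value = 0.8121

Since p-value > α = 0.01, we fail to reject H₀.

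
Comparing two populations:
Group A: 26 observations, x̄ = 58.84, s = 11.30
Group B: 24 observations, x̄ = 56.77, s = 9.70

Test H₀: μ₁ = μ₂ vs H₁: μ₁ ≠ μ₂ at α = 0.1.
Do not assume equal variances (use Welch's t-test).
Welch's two-sample t-test:
H₀: μ₁ = μ₂
H₁: μ₁ ≠ μ₂
s₁²/n₁ = 11.30²/26 = 4.9112,  s₂²/n₂ = 9.70²/24 = 3.9204
SE = √(s₁²/n₁ + s₂²/n₂) = √(4.9112 + 3.9204) = 2.9718
df (Welch-Satterthwaite) = (s₁²/n₁ + s₂²/n₂)² / [(s₁²/n₁)²/(n₁-1) + (s₂²/n₂)²/(n₂-1)] ≈ 47.76
t = (x̄₁ - x̄₂) / SE = (58.84 - 56.77) / 2.9718 = 2.07 / 2.9718 = 0.697
p-value = 0.4895

Since p-value > α = 0.1, we fail to reject H₀.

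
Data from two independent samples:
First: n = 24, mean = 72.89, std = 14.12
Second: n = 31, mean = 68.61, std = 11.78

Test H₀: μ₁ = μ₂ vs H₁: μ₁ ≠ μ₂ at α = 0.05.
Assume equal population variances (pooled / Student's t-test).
Student's two-sample t-test (equal variances):
H₀: μ₁ = μ₂
H₁: μ₁ ≠ μ₂
df = n₁ + n₂ - 2 = 53
Pooled variance s_p² = [(n₁-1)s₁² + (n₂-1)s₂²] / (n₁ + n₂ - 2) = [(23)(14.12²) + (30)(11.78²)] / 53 = 165.0691
SE = √(s_p²(1/n₁ + 1/n₂)) = √(165.0691 × (1/24 + 1/31)) = 3.4932
t = (x̄₁ - x̄₂) / SE = (72.89 - 68.61) / 3.4932 = 4.28 / 3.4932 = 1.225
p-value = 0.2259

Since p-value > α = 0.05, we fail to reject H₀.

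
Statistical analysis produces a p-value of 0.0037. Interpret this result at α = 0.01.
Since p = 0.0037 < α = 0.01, reject H₀.
There is sufficient evidence to reject the null hypothesis; the result is statistically significant at the 0.01 level.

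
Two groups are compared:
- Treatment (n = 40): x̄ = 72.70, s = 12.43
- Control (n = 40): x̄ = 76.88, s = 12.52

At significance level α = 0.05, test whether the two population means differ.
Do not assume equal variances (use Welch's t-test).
Welch's two-sample t-test:
H₀: μ₁ = μ₂
H₁: μ₁ ≠ μ₂
s₁²/n₁ = 12.43²/40 = 3.8626,  s₂²/n₂ = 12.52²/40 = 3.9188
SE = √(s₁²/n₁ + s₂²/n₂) = √(3.8626 + 3.9188) = 2.7895
df (Welch-Satterthwaite) = (s₁²/n₁ + s₂²/n₂)² / [(s₁²/n₁)²/(n₁-1) + (s₂²/n₂)²/(n₂-1)] ≈ 78.00
t = (x̄₁ - x̄₂) / SE = (72.70 - 76.88) / 2.7895 = -4.18 / 2.7895 = -1.498
p-value = 0.1380

Since p-value > α = 0.05, we fail to reject H₀.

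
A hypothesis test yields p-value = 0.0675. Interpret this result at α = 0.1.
Since p = 0.0675 < α = 0.1, reject H₀.
There is sufficient evidence to reject the null hypothesis; the result is statistically significant at the 0.1 level.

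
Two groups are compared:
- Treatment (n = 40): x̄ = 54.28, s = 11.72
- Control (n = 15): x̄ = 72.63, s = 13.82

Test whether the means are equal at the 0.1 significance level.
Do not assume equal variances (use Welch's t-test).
Welch's two-sample t-test:
H₀: μ₁ = μ₂
H₁: μ₁ ≠ μ₂
s₁²/n₁ = 11.72²/40 = 3.4340,  s₂²/n₂ = 13.82²/15 = 12.7328
SE = √(s₁²/n₁ + s₂²/n₂) = √(3.4340 + 12.7328) = 4.0208
df (Welch-Satterthwaite) = (s₁²/n₁ + s₂²/n₂)² / [(s₁²/n₁)²/(n₁-1) + (s₂²/n₂)²/(n₂-1)] ≈ 22.00
t = (x̄₁ - x̄₂) / SE = (54.28 - 72.63) / 4.0208 = -18.35 / 4.0208 = -4.564
p-value = 0.0002

Since p-value < α = 0.1, we reject H₀.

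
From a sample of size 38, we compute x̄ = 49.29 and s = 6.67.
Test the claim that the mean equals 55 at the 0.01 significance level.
One-sample t-test:
H₀: μ = 55
H₁: μ ≠ 55
df = n - 1 = 37
t = (x̄ - μ₀) / (s/√n) = (49.29 - 55) / (6.67/√38) = -5.277
p-value < 0.0001

Since p-value < α = 0.01, we reject H₀.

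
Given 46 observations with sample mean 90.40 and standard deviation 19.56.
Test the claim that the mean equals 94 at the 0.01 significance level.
One-sample t-test:
H₀: μ = 94
H₁: μ ≠ 94
df = n - 1 = 45
t = (x̄ - μ₀) / (s/√n) = (90.40 - 94) / (19.56/√46) = -1.248
p-value = 0.2184

Since p-value > α = 0.01, we fail to reject H₀.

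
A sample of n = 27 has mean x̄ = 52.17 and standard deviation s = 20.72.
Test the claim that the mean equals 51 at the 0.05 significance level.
One-sample t-test:
H₀: μ = 51
H₁: μ ≠ 51
df = n - 1 = 26
t = (x̄ - μ₀) / (s/√n) = (52.17 - 51) / (20.72/√27) = 0.293
p-value = 0.7715

Since p-value > α = 0.05, we fail to reject H₀.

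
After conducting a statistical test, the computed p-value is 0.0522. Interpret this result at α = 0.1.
Since p = 0.0522 < α = 0.1, reject H₀.
There is sufficient evidence to reject the null hypothesis; the result is statistically significant at the 0.1 level.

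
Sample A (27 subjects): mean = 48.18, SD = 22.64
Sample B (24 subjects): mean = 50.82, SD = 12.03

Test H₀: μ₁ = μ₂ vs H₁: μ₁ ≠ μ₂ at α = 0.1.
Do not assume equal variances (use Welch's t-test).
Welch's two-sample t-test:
H₀: μ₁ = μ₂
H₁: μ₁ ≠ μ₂
s₁²/n₁ = 22.64²/27 = 18.9841,  s₂²/n₂ = 12.03²/24 = 6.0300
SE = √(s₁²/n₁ + s₂²/n₂) = √(18.9841 + 6.0300) = 5.0014
df (Welch-Satterthwaite) = (s₁²/n₁ + s₂²/n₂)² / [(s₁²/n₁)²/(n₁-1) + (s₂²/n₂)²/(n₂-1)] ≈ 40.52
t = (x̄₁ - x̄₂) / SE = (48.18 - 50.82) / 5.0014 = -2.64 / 5.0014 = -0.528
p-value = 0.6005

Since p-value > α = 0.1, we fail to reject H₀.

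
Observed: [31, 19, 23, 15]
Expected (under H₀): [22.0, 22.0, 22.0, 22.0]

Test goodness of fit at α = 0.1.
Chi-square goodness of fit test:
H₀: observed counts match expected distribution
H₁: observed counts differ from expected distribution
df = k - 1 = 3
χ² = Σ(O - E)²/E
   = (31 - 22.0)²/22.0 + (19 - 22.0)²/22.0 + (23 - 22.0)²/22.0 + (15 - 22.0)²/22.0
   = 3.682 + 0.409 + 0.045 + 2.227
   = 6.36
p-value = 0.0952

Since p-value < α = 0.1, we reject H₀.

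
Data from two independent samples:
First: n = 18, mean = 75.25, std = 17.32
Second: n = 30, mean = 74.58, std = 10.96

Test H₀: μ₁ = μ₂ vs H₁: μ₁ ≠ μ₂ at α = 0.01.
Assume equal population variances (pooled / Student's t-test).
Student's two-sample t-test (equal variances):
H₀: μ₁ = μ₂
H₁: μ₁ ≠ μ₂
df = n₁ + n₂ - 2 = 46
Pooled variance s_p² = [(n₁-1)s₁² + (n₂-1)s₂²] / (n₁ + n₂ - 2) = [(17)(17.32²) + (29)(10.96²)] / 46 = 186.5919
SE = √(s_p²(1/n₁ + 1/n₂)) = √(186.5919 × (1/18 + 1/30)) = 4.0726
t = (x̄₁ - x̄₂) / SE = (75.25 - 74.58) / 4.0726 = 0.67 / 4.0726 = 0.165
p-value = 0.8700

Since p-value > α = 0.01, we fail to reject H₀.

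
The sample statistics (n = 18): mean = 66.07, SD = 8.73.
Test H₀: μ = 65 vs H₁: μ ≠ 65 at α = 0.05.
One-sample t-test:
H₀: μ = 65
H₁: μ ≠ 65
df = n - 1 = 17
t = (x̄ - μ₀) / (s/√n) = (66.07 - 65) / (8.73/√18) = 0.520
p-value = 0.6098

Since p-value > α = 0.05, we fail to reject H₀.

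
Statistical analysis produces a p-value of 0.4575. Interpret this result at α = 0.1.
Since p = 0.4575 > α = 0.1, fail to reject H₀.
There is insufficient evidence to reject the null hypothesis; the result is not statistically significant at the 0.1 level.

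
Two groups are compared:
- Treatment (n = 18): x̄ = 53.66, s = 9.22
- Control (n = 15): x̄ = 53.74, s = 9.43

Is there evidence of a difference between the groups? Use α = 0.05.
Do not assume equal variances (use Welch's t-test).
Welch's two-sample t-test:
H₀: μ₁ = μ₂
H₁: μ₁ ≠ μ₂
s₁²/n₁ = 9.22²/18 = 4.7227,  s₂²/n₂ = 9.43²/15 = 5.9283
SE = √(s₁²/n₁ + s₂²/n₂) = √(4.7227 + 5.9283) = 3.2636
df (Welch-Satterthwaite) = (s₁²/n₁ + s₂²/n₂)² / [(s₁²/n₁)²/(n₁-1) + (s₂²/n₂)²/(n₂-1)] ≈ 29.68
t = (x̄₁ - x̄₂) / SE = (53.66 - 53.74) / 3.2636 = -0.08 / 3.2636 = -0.025
p-value = 0.9806

Since p-value > α = 0.05, we fail to reject H₀.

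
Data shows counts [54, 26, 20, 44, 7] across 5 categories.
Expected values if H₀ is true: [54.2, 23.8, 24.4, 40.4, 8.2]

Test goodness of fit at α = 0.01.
Chi-square goodness of fit test:
H₀: observed counts match expected distribution
H₁: observed counts differ from expected distribution
df = k - 1 = 4
χ² = Σ(O - E)²/E
   = (54 - 54.2)²/54.2 + (26 - 23.8)²/23.8 + (20 - 24.4)²/24.4 + (44 - 40.4)²/40.4 + (7 - 8.2)²/8.2
   = 0.001 + 0.203 + 0.793 + 0.321 + 0.176
   = 1.49
p-value = 0.8277

Since p-value > α = 0.01, we fail to reject H₀.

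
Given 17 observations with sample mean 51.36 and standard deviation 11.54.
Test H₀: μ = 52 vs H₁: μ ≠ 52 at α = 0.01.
One-sample t-test:
H₀: μ = 52
H₁: μ ≠ 52
df = n - 1 = 16
t = (x̄ - μ₀) / (s/√n) = (51.36 - 52) / (11.54/√17) = -0.229
p-value = 0.8220

Since p-value > α = 0.01, we fail to reject H₀.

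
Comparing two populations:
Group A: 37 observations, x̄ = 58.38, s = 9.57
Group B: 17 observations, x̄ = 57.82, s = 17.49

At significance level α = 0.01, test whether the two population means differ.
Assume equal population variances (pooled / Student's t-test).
Student's two-sample t-test (equal variances):
H₀: μ₁ = μ₂
H₁: μ₁ ≠ μ₂
df = n₁ + n₂ - 2 = 52
Pooled variance s_p² = [(n₁-1)s₁² + (n₂-1)s₂²] / (n₁ + n₂ - 2) = [(36)(9.57²) + (16)(17.49²)] / 52 = 157.5280
SE = √(s_p²(1/n₁ + 1/n₂)) = √(157.5280 × (1/37 + 1/17)) = 3.6775
t = (x̄₁ - x̄₂) / SE = (58.38 - 57.82) / 3.6775 = 0.56 / 3.6775 = 0.152
p-value = 0.8796

Since p-value > α = 0.01, we fail to reject H₀.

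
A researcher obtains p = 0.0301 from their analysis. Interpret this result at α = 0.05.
Since p = 0.0301 < α = 0.05, reject H₀.
There is sufficient evidence to reject the null hypothesis; the result is statistically significant at the 0.05 level.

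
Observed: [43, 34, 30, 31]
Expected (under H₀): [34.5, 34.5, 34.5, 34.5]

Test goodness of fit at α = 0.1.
Chi-square goodness of fit test:
H₀: observed counts match expected distribution
H₁: observed counts differ from expected distribution
df = k - 1 = 3
χ² = Σ(O - E)²/E
   = (43 - 34.5)²/34.5 + (34 - 34.5)²/34.5 + (30 - 34.5)²/34.5 + (31 - 34.5)²/34.5
   = 2.094 + 0.007 + 0.587 + 0.355
   = 3.04
p-value = 0.3850

Since p-value > α = 0.1, we fail to reject H₀.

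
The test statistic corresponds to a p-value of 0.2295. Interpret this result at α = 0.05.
Since p = 0.2295 > α = 0.05, fail to reject H₀.
There is insufficient evidence to reject the null hypothesis; the result is not statistically significant at the 0.05 level.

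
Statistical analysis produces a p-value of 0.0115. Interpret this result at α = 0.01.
Since p = 0.0115 > α = 0.01, fail to reject H₀.
There is insufficient evidence to reject the null hypothesis; the result is not statistically significant at the 0.01 level.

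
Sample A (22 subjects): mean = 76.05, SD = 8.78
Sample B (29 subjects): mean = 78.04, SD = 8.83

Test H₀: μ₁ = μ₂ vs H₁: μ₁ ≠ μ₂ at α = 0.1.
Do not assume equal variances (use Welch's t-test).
Welch's two-sample t-test:
H₀: μ₁ = μ₂
H₁: μ₁ ≠ μ₂
s₁²/n₁ = 8.78²/22 = 3.5040,  s₂²/n₂ = 8.83²/29 = 2.6886
SE = √(s₁²/n₁ + s₂²/n₂) = √(3.5040 + 2.6886) = 2.4885
df (Welch-Satterthwaite) = (s₁²/n₁ + s₂²/n₂)² / [(s₁²/n₁)²/(n₁-1) + (s₂²/n₂)²/(n₂-1)] ≈ 45.50
t = (x̄₁ - x̄₂) / SE = (76.05 - 78.04) / 2.4885 = -1.99 / 2.4885 = -0.800
p-value = 0.4281

Since p-value > α = 0.1, we fail to reject H₀.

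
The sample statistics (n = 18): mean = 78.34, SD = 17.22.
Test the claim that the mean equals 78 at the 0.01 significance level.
One-sample t-test:
H₀: μ = 78
H₁: μ ≠ 78
df = n - 1 = 17
t = (x̄ - μ₀) / (s/√n) = (78.34 - 78) / (17.22/√18) = 0.084
p-value = 0.9342

Since p-value > α = 0.01, we fail to reject H₀.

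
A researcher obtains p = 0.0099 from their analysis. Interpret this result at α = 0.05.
Since p = 0.0099 < α = 0.05, reject H₀.
There is sufficient evidence to reject the null hypothesis; the result is statistically significant at the 0.05 level.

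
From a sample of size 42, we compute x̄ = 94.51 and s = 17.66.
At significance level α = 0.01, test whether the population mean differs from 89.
One-sample t-test:
H₀: μ = 89
H₁: μ ≠ 89
df = n - 1 = 41
t = (x̄ - μ₀) / (s/√n) = (94.51 - 89) / (17.66/√42) = 2.022
p-value = 0.0497

Since p-value > α = 0.01, we fail to reject H₀.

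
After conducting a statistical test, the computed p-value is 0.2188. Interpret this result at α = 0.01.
Since p = 0.2188 > α = 0.01, fail to reject H₀.
There is insufficient evidence to reject the null hypothesis; the result is not statistically significant at the 0.01 level.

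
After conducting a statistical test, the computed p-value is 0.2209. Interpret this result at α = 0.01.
Since p = 0.2209 > α = 0.01, fail to reject H₀.
There is insufficient evidence to reject the null hypothesis; the result is not statistically significant at the 0.01 level.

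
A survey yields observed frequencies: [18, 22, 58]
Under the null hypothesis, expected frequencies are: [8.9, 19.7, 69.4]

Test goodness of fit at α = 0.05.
Chi-square goodness of fit test:
H₀: observed counts match expected distribution
H₁: observed counts differ from expected distribution
df = k - 1 = 2
χ² = Σ(O - E)²/E
   = (18 - 8.9)²/8.9 + (22 - 19.7)²/19.7 + (58 - 69.4)²/69.4
   = 9.304 + 0.269 + 1.873
   = 11.45
p-value = 0.0033

Since p-value < α = 0.05, we reject H₀.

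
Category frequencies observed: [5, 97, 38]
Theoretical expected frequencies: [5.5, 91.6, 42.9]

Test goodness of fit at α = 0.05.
Chi-square goodness of fit test:
H₀: observed counts match expected distribution
H₁: observed counts differ from expected distribution
df = k - 1 = 2
χ² = Σ(O - E)²/E
   = (5 - 5.5)²/5.5 + (97 - 91.6)²/91.6 + (38 - 42.9)²/42.9
   = 0.045 + 0.318 + 0.560
   = 0.92
p-value = 0.6302

Since p-value > α = 0.05, we fail to reject H₀.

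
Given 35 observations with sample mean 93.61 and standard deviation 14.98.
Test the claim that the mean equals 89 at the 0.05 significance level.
One-sample t-test:
H₀: μ = 89
H₁: μ ≠ 89
df = n - 1 = 34
t = (x̄ - μ₀) / (s/√n) = (93.61 - 89) / (14.98/√35) = 1.821
p-value = 0.0775

Since p-value > α = 0.05, we fail to reject H₀.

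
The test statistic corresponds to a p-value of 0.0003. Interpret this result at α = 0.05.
Since p = 0.0003 < α = 0.05, reject H₀.
There is sufficient evidence to reject the null hypothesis; the result is statistically significant at the 0.05 level.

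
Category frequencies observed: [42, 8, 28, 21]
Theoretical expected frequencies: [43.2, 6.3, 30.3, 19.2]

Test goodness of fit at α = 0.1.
Chi-square goodness of fit test:
H₀: observed counts match expected distribution
H₁: observed counts differ from expected distribution
df = k - 1 = 3
χ² = Σ(O - E)²/E
   = (42 - 43.2)²/43.2 + (8 - 6.3)²/6.3 + (28 - 30.3)²/30.3 + (21 - 19.2)²/19.2
   = 0.033 + 0.459 + 0.175 + 0.169
   = 0.84
p-value = 0.8410

Since p-value > α = 0.1, we fail to reject H₀.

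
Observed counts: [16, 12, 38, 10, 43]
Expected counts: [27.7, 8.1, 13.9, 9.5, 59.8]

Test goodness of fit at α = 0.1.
Chi-square goodness of fit test:
H₀: observed counts match expected distribution
H₁: observed counts differ from expected distribution
df = k - 1 = 4
χ² = Σ(O - E)²/E
   = (16 - 27.7)²/27.7 + (12 - 8.1)²/8.1 + (38 - 13.9)²/13.9 + (10 - 9.5)²/9.5 + (43 - 59.8)²/59.8
   = 4.942 + 1.878 + 41.785 + 0.026 + 4.720
   = 53.35
p-value < 0.0001

Since p-value < α = 0.1, we reject H₀.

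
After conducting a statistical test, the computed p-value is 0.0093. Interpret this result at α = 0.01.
Since p = 0.0093 < α = 0.01, reject H₀.
There is sufficient evidence to reject the null hypothesis; the result is statistically significant at the 0.01 level.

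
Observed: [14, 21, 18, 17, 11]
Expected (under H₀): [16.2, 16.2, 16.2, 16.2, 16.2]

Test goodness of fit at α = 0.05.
Chi-square goodness of fit test:
H₀: observed counts match expected distribution
H₁: observed counts differ from expected distribution
df = k - 1 = 4
χ² = Σ(O - E)²/E
   = (14 - 16.2)²/16.2 + (21 - 16.2)²/16.2 + (18 - 16.2)²/16.2 + (17 - 16.2)²/16.2 + (11 - 16.2)²/16.2
   = 0.299 + 1.422 + 0.200 + 0.040 + 1.669
   = 3.63
p-value = 0.4584

Since p-value > α = 0.05, we fail to reject H₀.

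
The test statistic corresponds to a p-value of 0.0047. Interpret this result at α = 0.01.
Since p = 0.0047 < α = 0.01, reject H₀.
There is sufficient evidence to reject the null hypothesis; the result is statistically significant at the 0.01 level.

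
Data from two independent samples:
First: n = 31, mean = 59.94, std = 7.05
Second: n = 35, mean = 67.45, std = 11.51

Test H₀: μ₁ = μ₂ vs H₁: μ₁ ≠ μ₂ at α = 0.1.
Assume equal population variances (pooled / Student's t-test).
Student's two-sample t-test (equal variances):
H₀: μ₁ = μ₂
H₁: μ₁ ≠ μ₂
df = n₁ + n₂ - 2 = 64
Pooled variance s_p² = [(n₁-1)s₁² + (n₂-1)s₂²] / (n₁ + n₂ - 2) = [(30)(7.05²) + (34)(11.51²)] / 64 = 93.6781
SE = √(s_p²(1/n₁ + 1/n₂)) = √(93.6781 × (1/31 + 1/35)) = 2.3871
t = (x̄₁ - x̄₂) / SE = (59.94 - 67.45) / 2.3871 = -7.51 / 2.3871 = -3.146
p-value = 0.0025

Since p-value < α = 0.1, we reject H₀.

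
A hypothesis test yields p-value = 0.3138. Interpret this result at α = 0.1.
Since p = 0.3138 > α = 0.1, fail to reject H₀.
There is insufficient evidence to reject the null hypothesis; the result is not statistically significant at the 0.1 level.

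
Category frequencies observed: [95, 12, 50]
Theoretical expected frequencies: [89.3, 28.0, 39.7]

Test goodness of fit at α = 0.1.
Chi-square goodness of fit test:
H₀: observed counts match expected distribution
H₁: observed counts differ from expected distribution
df = k - 1 = 2
χ² = Σ(O - E)²/E
   = (95 - 89.3)²/89.3 + (12 - 28.0)²/28.0 + (50 - 39.7)²/39.7
   = 0.364 + 9.143 + 2.672
   = 12.18
p-value = 0.0023

Since p-value < α = 0.1, we reject H₀.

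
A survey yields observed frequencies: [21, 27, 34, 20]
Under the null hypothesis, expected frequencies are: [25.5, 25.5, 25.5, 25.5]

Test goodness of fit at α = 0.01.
Chi-square goodness of fit test:
H₀: observed counts match expected distribution
H₁: observed counts differ from expected distribution
df = k - 1 = 3
χ² = Σ(O - E)²/E
   = (21 - 25.5)²/25.5 + (27 - 25.5)²/25.5 + (34 - 25.5)²/25.5 + (20 - 25.5)²/25.5
   = 0.794 + 0.088 + 2.833 + 1.186
   = 4.90
p-value = 0.1791

Since p-value > α = 0.01, we fail to reject H₀.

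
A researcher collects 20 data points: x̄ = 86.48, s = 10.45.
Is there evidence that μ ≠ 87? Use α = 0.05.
One-sample t-test:
H₀: μ = 87
H₁: μ ≠ 87
df = n - 1 = 19
t = (x̄ - μ₀) / (s/√n) = (86.48 - 87) / (10.45/√20) = -0.223
p-value = 0.8263

Since p-value > α = 0.05, we fail to reject H₀.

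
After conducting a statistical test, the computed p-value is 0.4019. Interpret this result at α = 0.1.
Since p = 0.4019 > α = 0.1, fail to reject H₀.
There is insufficient evidence to reject the null hypothesis; the result is not statistically significant at the 0.1 level.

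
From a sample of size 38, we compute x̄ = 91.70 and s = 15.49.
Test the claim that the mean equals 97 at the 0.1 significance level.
One-sample t-test:
H₀: μ = 97
H₁: μ ≠ 97
df = n - 1 = 37
t = (x̄ - μ₀) / (s/√n) = (91.70 - 97) / (15.49/√38) = -2.109
p-value = 0.0418

Since p-value < α = 0.1, we reject H₀.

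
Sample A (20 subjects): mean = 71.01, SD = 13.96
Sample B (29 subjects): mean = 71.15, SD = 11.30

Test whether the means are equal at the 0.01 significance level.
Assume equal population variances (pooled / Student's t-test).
Student's two-sample t-test (equal variances):
H₀: μ₁ = μ₂
H₁: μ₁ ≠ μ₂
df = n₁ + n₂ - 2 = 47
Pooled variance s_p² = [(n₁-1)s₁² + (n₂-1)s₂²] / (n₁ + n₂ - 2) = [(19)(13.96²) + (28)(11.30²)] / 47 = 154.8526
SE = √(s_p²(1/n₁ + 1/n₂)) = √(154.8526 × (1/20 + 1/29)) = 3.6170
t = (x̄₁ - x̄₂) / SE = (71.01 - 71.15) / 3.6170 = -0.14 / 3.6170 = -0.039
p-value = 0.9693

Since p-value > α = 0.01, we fail to reject H₀.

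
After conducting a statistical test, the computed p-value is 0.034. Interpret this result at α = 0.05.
Since p = 0.034 < α = 0.05, reject H₀.
There is sufficient evidence to reject the null hypothesis; the result is statistically significant at the 0.05 level.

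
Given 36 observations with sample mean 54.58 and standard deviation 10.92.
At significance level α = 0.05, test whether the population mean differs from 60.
One-sample t-test:
H₀: μ = 60
H₁: μ ≠ 60
df = n - 1 = 35
t = (x̄ - μ₀) / (s/√n) = (54.58 - 60) / (10.92/√36) = -2.978
p-value = 0.0052

Since p-value < α = 0.05, we reject H₀.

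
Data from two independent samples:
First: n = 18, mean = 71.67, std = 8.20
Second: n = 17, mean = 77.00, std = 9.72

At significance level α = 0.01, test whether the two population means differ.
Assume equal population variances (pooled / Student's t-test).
Student's two-sample t-test (equal variances):
H₀: μ₁ = μ₂
H₁: μ₁ ≠ μ₂
df = n₁ + n₂ - 2 = 33
Pooled variance s_p² = [(n₁-1)s₁² + (n₂-1)s₂²] / (n₁ + n₂ - 2) = [(17)(8.20²) + (16)(9.72²)] / 33 = 80.4465
SE = √(s_p²(1/n₁ + 1/n₂)) = √(80.4465 × (1/18 + 1/17)) = 3.0334
t = (x̄₁ - x̄₂) / SE = (71.67 - 77.00) / 3.0334 = -5.33 / 3.0334 = -1.757
p-value = 0.0882

Since p-value > α = 0.01, we fail to reject H₀.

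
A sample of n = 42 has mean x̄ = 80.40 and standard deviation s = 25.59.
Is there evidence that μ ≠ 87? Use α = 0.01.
One-sample t-test:
H₀: μ = 87
H₁: μ ≠ 87
df = n - 1 = 41
t = (x̄ - μ₀) / (s/√n) = (80.40 - 87) / (25.59/√42) = -1.671
p-value = 0.1022

Since p-value > α = 0.01, we fail to reject H₀.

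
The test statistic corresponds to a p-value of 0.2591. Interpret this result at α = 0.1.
Since p = 0.2591 > α = 0.1, fail to reject H₀.
There is insufficient evidence to reject the null hypothesis; the result is not statistically significant at the 0.1 level.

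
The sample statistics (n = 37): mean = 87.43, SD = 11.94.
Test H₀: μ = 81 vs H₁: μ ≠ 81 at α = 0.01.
One-sample t-test:
H₀: μ = 81
H₁: μ ≠ 81
df = n - 1 = 36
t = (x̄ - μ₀) / (s/√n) = (87.43 - 81) / (11.94/√37) = 3.276
p-value = 0.0023

Since p-value < α = 0.01, we reject H₀.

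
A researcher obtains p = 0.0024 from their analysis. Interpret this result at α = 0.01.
Since p = 0.0024 < α = 0.01, reject H₀.
There is sufficient evidence to reject the null hypothesis; the result is statistically significant at the 0.01 level.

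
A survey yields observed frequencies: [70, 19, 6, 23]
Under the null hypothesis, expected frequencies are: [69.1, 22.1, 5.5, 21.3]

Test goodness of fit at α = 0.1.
Chi-square goodness of fit test:
H₀: observed counts match expected distribution
H₁: observed counts differ from expected distribution
df = k - 1 = 3
χ² = Σ(O - E)²/E
   = (70 - 69.1)²/69.1 + (19 - 22.1)²/22.1 + (6 - 5.5)²/5.5 + (23 - 21.3)²/21.3
   = 0.012 + 0.435 + 0.045 + 0.136
   = 0.63
p-value = 0.8901

Since p-value > α = 0.1, we fail to reject H₀.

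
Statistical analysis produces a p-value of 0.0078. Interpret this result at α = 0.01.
Since p = 0.0078 < α = 0.01, reject H₀.
There is sufficient evidence to reject the null hypothesis; the result is statistically significant at the 0.01 level.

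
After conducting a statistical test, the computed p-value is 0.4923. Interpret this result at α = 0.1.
Since p = 0.4923 > α = 0.1, fail to reject H₀.
There is insufficient evidence to reject the null hypothesis; the result is not statistically significant at the 0.1 level.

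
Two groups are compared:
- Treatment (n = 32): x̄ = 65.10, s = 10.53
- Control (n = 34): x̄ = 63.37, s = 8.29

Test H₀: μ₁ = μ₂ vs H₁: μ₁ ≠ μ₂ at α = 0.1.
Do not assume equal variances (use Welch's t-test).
Welch's two-sample t-test:
H₀: μ₁ = μ₂
H₁: μ₁ ≠ μ₂
s₁²/n₁ = 10.53²/32 = 3.4650,  s₂²/n₂ = 8.29²/34 = 2.0213
SE = √(s₁²/n₁ + s₂²/n₂) = √(3.4650 + 2.0213) = 2.3423
df (Welch-Satterthwaite) = (s₁²/n₁ + s₂²/n₂)² / [(s₁²/n₁)²/(n₁-1) + (s₂²/n₂)²/(n₂-1)] ≈ 58.89
t = (x̄₁ - x̄₂) / SE = (65.10 - 63.37) / 2.3423 = 1.73 / 2.3423 = 0.739
p-value = 0.4631

Since p-value > α = 0.1, we fail to reject H₀.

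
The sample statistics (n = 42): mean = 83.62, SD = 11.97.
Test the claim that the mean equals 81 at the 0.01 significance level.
One-sample t-test:
H₀: μ = 81
H₁: μ ≠ 81
df = n - 1 = 41
t = (x̄ - μ₀) / (s/√n) = (83.62 - 81) / (11.97/√42) = 1.419
p-value = 0.1636

Since p-value > α = 0.01, we fail to reject H₀.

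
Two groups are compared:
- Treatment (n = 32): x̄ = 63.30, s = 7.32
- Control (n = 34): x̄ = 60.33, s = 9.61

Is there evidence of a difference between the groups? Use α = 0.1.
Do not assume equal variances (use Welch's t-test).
Welch's two-sample t-test:
H₀: μ₁ = μ₂
H₁: μ₁ ≠ μ₂
s₁²/n₁ = 7.32²/32 = 1.6745,  s₂²/n₂ = 9.61²/34 = 2.7162
SE = √(s₁²/n₁ + s₂²/n₂) = √(1.6745 + 2.7162) = 2.0954
df (Welch-Satterthwaite) = (s₁²/n₁ + s₂²/n₂)² / [(s₁²/n₁)²/(n₁-1) + (s₂²/n₂)²/(n₂-1)] ≈ 61.39
t = (x̄₁ - x̄₂) / SE = (63.30 - 60.33) / 2.0954 = 2.97 / 2.0954 = 1.417
p-value = 0.1614

Since p-value > α = 0.1, we fail to reject H₀.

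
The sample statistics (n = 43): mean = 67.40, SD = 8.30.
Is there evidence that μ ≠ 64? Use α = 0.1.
One-sample t-test:
H₀: μ = 64
H₁: μ ≠ 64
df = n - 1 = 42
t = (x̄ - μ₀) / (s/√n) = (67.40 - 64) / (8.30/√43) = 2.686
p-value = 0.0103

Since p-value < α = 0.1, we reject H₀.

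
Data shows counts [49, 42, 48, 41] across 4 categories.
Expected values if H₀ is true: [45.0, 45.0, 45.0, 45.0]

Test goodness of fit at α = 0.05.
Chi-square goodness of fit test:
H₀: observed counts match expected distribution
H₁: observed counts differ from expected distribution
df = k - 1 = 3
χ² = Σ(O - E)²/E
   = (49 - 45.0)²/45.0 + (42 - 45.0)²/45.0 + (48 - 45.0)²/45.0 + (41 - 45.0)²/45.0
   = 0.356 + 0.200 + 0.200 + 0.356
   = 1.11
p-value = 0.7744

Since p-value > α = 0.05, we fail to reject H₀.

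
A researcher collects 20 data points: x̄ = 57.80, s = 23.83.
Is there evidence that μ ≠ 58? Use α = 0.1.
One-sample t-test:
H₀: μ = 58
H₁: μ ≠ 58
df = n - 1 = 19
t = (x̄ - μ₀) / (s/√n) = (57.80 - 58) / (23.83/√20) = -0.038
p-value = 0.9705

Since p-value > α = 0.1, we fail to reject H₀.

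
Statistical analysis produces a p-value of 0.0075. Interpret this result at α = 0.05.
Since p = 0.0075 < α = 0.05, reject H₀.
There is sufficient evidence to reject the null hypothesis; the result is statistically significant at the 0.05 level.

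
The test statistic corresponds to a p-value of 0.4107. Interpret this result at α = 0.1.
Since p = 0.4107 > α = 0.1, fail to reject H₀.
There is insufficient evidence to reject the null hypothesis; the result is not statistically significant at the 0.1 level.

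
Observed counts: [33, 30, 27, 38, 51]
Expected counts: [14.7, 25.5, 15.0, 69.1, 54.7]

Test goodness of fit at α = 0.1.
Chi-square goodness of fit test:
H₀: observed counts match expected distribution
H₁: observed counts differ from expected distribution
df = k - 1 = 4
χ² = Σ(O - E)²/E
   = (33 - 14.7)²/14.7 + (30 - 25.5)²/25.5 + (27 - 15.0)²/15.0 + (38 - 69.1)²/69.1 + (51 - 54.7)²/54.7
   = 22.782 + 0.794 + 9.600 + 13.997 + 0.250
   = 47.42
p-value < 0.0001

Since p-value < α = 0.1, we reject H₀.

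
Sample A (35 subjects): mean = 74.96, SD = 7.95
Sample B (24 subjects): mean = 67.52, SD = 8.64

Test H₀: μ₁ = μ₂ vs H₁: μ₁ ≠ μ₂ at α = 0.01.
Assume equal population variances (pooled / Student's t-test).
Student's two-sample t-test (equal variances):
H₀: μ₁ = μ₂
H₁: μ₁ ≠ μ₂
df = n₁ + n₂ - 2 = 57
Pooled variance s_p² = [(n₁-1)s₁² + (n₂-1)s₂²] / (n₁ + n₂ - 2) = [(34)(7.95²) + (23)(8.64²)] / 57 = 67.8215
SE = √(s_p²(1/n₁ + 1/n₂)) = √(67.8215 × (1/35 + 1/24)) = 2.1826
t = (x̄₁ - x̄₂) / SE = (74.96 - 67.52) / 2.1826 = 7.44 / 2.1826 = 3.409
p-value = 0.0012

Since p-value < α = 0.01, we reject H₀.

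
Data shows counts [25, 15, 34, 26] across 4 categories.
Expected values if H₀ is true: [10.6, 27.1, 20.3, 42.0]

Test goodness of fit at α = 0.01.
Chi-square goodness of fit test:
H₀: observed counts match expected distribution
H₁: observed counts differ from expected distribution
df = k - 1 = 3
χ² = Σ(O - E)²/E
   = (25 - 10.6)²/10.6 + (15 - 27.1)²/27.1 + (34 - 20.3)²/20.3 + (26 - 42.0)²/42.0
   = 19.562 + 5.403 + 9.246 + 6.095
   = 40.31
p-value < 0.0001

Since p-value < α = 0.01, we reject H₀.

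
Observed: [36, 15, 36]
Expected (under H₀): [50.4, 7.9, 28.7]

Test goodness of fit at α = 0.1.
Chi-square goodness of fit test:
H₀: observed counts match expected distribution
H₁: observed counts differ from expected distribution
df = k - 1 = 2
χ² = Σ(O - E)²/E
   = (36 - 50.4)²/50.4 + (15 - 7.9)²/7.9 + (36 - 28.7)²/28.7
   = 4.114 + 6.381 + 1.857
   = 12.35
p-value = 0.0021

Since p-value < α = 0.1, we reject H₀.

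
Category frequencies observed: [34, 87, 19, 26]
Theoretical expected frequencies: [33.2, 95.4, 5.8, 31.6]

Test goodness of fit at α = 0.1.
Chi-square goodness of fit test:
H₀: observed counts match expected distribution
H₁: observed counts differ from expected distribution
df = k - 1 = 3
χ² = Σ(O - E)²/E
   = (34 - 33.2)²/33.2 + (87 - 95.4)²/95.4 + (19 - 5.8)²/5.8 + (26 - 31.6)²/31.6
   = 0.019 + 0.740 + 30.041 + 0.992
   = 31.79
p-value < 0.0001

Since p-value < α = 0.1, we reject H₀.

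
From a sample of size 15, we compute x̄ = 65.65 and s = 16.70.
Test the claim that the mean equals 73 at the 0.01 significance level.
One-sample t-test:
H₀: μ = 73
H₁: μ ≠ 73
df = n - 1 = 14
t = (x̄ - μ₀) / (s/√n) = (65.65 - 73) / (16.70/√15) = -1.705
p-value = 0.1104

Since p-value > α = 0.01, we fail to reject H₀.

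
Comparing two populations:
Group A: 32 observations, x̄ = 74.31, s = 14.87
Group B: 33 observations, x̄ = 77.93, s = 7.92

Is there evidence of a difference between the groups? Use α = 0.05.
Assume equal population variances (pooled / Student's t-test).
Student's two-sample t-test (equal variances):
H₀: μ₁ = μ₂
H₁: μ₁ ≠ μ₂
df = n₁ + n₂ - 2 = 63
Pooled variance s_p² = [(n₁-1)s₁² + (n₂-1)s₂²] / (n₁ + n₂ - 2) = [(31)(14.87²) + (32)(7.92²)] / 63 = 140.6646
SE = √(s_p²(1/n₁ + 1/n₂)) = √(140.6646 × (1/32 + 1/33)) = 2.9425
t = (x̄₁ - x̄₂) / SE = (74.31 - 77.93) / 2.9425 = -3.62 / 2.9425 = -1.230
p-value = 0.2232

Since p-value > α = 0.05, we fail to reject H₀.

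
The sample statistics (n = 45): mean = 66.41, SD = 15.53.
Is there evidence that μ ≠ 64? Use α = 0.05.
One-sample t-test:
H₀: μ = 64
H₁: μ ≠ 64
df = n - 1 = 44
t = (x̄ - μ₀) / (s/√n) = (66.41 - 64) / (15.53/√45) = 1.041
p-value = 0.3036

Since p-value > α = 0.05, we fail to reject H₀.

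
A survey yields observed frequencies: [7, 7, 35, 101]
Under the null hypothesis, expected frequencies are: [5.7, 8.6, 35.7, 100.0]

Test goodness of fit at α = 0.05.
Chi-square goodness of fit test:
H₀: observed counts match expected distribution
H₁: observed counts differ from expected distribution
df = k - 1 = 3
χ² = Σ(O - E)²/E
   = (7 - 5.7)²/5.7 + (7 - 8.6)²/8.6 + (35 - 35.7)²/35.7 + (101 - 100.0)²/100.0
   = 0.296 + 0.298 + 0.014 + 0.010
   = 0.62
p-value = 0.8923

Since p-value > α = 0.05, we fail to reject H₀.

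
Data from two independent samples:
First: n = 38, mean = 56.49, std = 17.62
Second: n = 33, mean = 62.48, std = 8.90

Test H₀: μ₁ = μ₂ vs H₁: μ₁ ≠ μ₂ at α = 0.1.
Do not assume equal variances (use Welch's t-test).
Welch's two-sample t-test:
H₀: μ₁ = μ₂
H₁: μ₁ ≠ μ₂
s₁²/n₁ = 17.62²/38 = 8.1701,  s₂²/n₂ = 8.90²/33 = 2.4003
SE = √(s₁²/n₁ + s₂²/n₂) = √(8.1701 + 2.4003) = 3.2512
df (Welch-Satterthwaite) = (s₁²/n₁ + s₂²/n₂)² / [(s₁²/n₁)²/(n₁-1) + (s₂²/n₂)²/(n₂-1)] ≈ 56.31
t = (x̄₁ - x̄₂) / SE = (56.49 - 62.48) / 3.2512 = -5.99 / 3.2512 = -1.842
p-value = 0.0707

Since p-value < α = 0.1, we reject H₀.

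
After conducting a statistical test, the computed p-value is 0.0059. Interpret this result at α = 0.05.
Since p = 0.0059 < α = 0.05, reject H₀.
There is sufficient evidence to reject the null hypothesis; the result is statistically significant at the 0.05 level.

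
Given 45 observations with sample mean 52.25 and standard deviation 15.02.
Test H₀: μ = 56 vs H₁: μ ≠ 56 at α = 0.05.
One-sample t-test:
H₀: μ = 56
H₁: μ ≠ 56
df = n - 1 = 44
t = (x̄ - μ₀) / (s/√n) = (52.25 - 56) / (15.02/√45) = -1.675
p-value = 0.1011

Since p-value > α = 0.05, we fail to reject H₀.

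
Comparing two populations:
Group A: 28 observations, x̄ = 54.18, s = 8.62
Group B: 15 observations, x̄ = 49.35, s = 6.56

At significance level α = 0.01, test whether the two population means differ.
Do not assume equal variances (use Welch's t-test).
Welch's two-sample t-test:
H₀: μ₁ = μ₂
H₁: μ₁ ≠ μ₂
s₁²/n₁ = 8.62²/28 = 2.6537,  s₂²/n₂ = 6.56²/15 = 2.8689
SE = √(s₁²/n₁ + s₂²/n₂) = √(2.6537 + 2.8689) = 2.3500
df (Welch-Satterthwaite) = (s₁²/n₁ + s₂²/n₂)² / [(s₁²/n₁)²/(n₁-1) + (s₂²/n₂)²/(n₂-1)] ≈ 35.94
t = (x̄₁ - x̄₂) / SE = (54.18 - 49.35) / 2.3500 = 4.83 / 2.3500 = 2.055
p-value = 0.0472

Since p-value > α = 0.01, we fail to reject H₀.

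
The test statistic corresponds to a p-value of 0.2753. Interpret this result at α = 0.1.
Since p = 0.2753 > α = 0.1, fail to reject H₀.
There is insufficient evidence to reject the null hypothesis; the result is not statistically significant at the 0.1 level.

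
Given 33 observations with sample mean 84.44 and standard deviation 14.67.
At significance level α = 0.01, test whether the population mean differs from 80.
One-sample t-test:
H₀: μ = 80
H₁: μ ≠ 80
df = n - 1 = 32
t = (x̄ - μ₀) / (s/√n) = (84.44 - 80) / (14.67/√33) = 1.739
p-value = 0.0917

Since p-value > α = 0.01, we fail to reject H₀.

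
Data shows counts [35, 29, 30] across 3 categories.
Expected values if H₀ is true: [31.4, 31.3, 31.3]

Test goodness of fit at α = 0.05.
Chi-square goodness of fit test:
H₀: observed counts match expected distribution
H₁: observed counts differ from expected distribution
df = k - 1 = 2
χ² = Σ(O - E)²/E
   = (35 - 31.4)²/31.4 + (29 - 31.3)²/31.3 + (30 - 31.3)²/31.3
   = 0.413 + 0.169 + 0.054
   = 0.64
p-value = 0.7277

Since p-value > α = 0.05, we fail to reject H₀.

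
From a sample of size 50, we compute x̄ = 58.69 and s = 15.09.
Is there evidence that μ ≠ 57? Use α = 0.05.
One-sample t-test:
H₀: μ = 57
H₁: μ ≠ 57
df = n - 1 = 49
t = (x̄ - μ₀) / (s/√n) = (58.69 - 57) / (15.09/√50) = 0.792
p-value = 0.4322

Since p-value > α = 0.05, we fail to reject H₀.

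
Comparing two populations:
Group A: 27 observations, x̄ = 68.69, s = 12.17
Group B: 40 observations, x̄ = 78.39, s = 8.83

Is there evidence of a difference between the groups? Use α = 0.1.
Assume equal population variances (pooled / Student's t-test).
Student's two-sample t-test (equal variances):
H₀: μ₁ = μ₂
H₁: μ₁ ≠ μ₂
df = n₁ + n₂ - 2 = 65
Pooled variance s_p² = [(n₁-1)s₁² + (n₂-1)s₂²] / (n₁ + n₂ - 2) = [(26)(12.17²) + (39)(8.83²)] / 65 = 106.0249
SE = √(s_p²(1/n₁ + 1/n₂)) = √(106.0249 × (1/27 + 1/40)) = 2.5647
t = (x̄₁ - x̄₂) / SE = (68.69 - 78.39) / 2.5647 = -9.70 / 2.5647 = -3.782
p-value = 0.0003

Since p-value < α = 0.1, we reject H₀.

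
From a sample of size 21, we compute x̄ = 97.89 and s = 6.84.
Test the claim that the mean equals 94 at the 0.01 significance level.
One-sample t-test:
H₀: μ = 94
H₁: μ ≠ 94
df = n - 1 = 20
t = (x̄ - μ₀) / (s/√n) = (97.89 - 94) / (6.84/√21) = 2.606
p-value = 0.0169

Since p-value > α = 0.01, we fail to reject H₀.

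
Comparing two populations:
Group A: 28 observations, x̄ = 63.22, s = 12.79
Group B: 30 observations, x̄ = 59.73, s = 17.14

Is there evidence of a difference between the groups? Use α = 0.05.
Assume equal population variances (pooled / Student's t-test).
Student's two-sample t-test (equal variances):
H₀: μ₁ = μ₂
H₁: μ₁ ≠ μ₂
df = n₁ + n₂ - 2 = 56
Pooled variance s_p² = [(n₁-1)s₁² + (n₂-1)s₂²] / (n₁ + n₂ - 2) = [(27)(12.79²) + (29)(17.14²)] / 56 = 231.0068
SE = √(s_p²(1/n₁ + 1/n₂)) = √(231.0068 × (1/28 + 1/30)) = 3.9938
t = (x̄₁ - x̄₂) / SE = (63.22 - 59.73) / 3.9938 = 3.49 / 3.9938 = 0.874
p-value = 0.3859

Since p-value > α = 0.05, we fail to reject H₀.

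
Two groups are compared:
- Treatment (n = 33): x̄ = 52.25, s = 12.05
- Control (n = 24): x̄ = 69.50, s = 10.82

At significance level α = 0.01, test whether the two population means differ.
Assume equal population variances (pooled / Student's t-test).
Student's two-sample t-test (equal variances):
H₀: μ₁ = μ₂
H₁: μ₁ ≠ μ₂
df = n₁ + n₂ - 2 = 55
Pooled variance s_p² = [(n₁-1)s₁² + (n₂-1)s₂²] / (n₁ + n₂ - 2) = [(32)(12.05²) + (23)(10.82²)] / 55 = 133.4390
SE = √(s_p²(1/n₁ + 1/n₂)) = √(133.4390 × (1/33 + 1/24)) = 3.0990
t = (x̄₁ - x̄₂) / SE = (52.25 - 69.50) / 3.0990 = -17.25 / 3.0990 = -5.566
p-value < 0.0001

Since p-value < α = 0.01, we reject H₀.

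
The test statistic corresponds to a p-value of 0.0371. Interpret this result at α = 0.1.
Since p = 0.0371 < α = 0.1, reject H₀.
There is sufficient evidence to reject the null hypothesis; the result is statistically significant at the 0.1 level.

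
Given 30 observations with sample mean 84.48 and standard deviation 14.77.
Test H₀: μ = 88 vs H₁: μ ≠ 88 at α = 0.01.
One-sample t-test:
H₀: μ = 88
H₁: μ ≠ 88
df = n - 1 = 29
t = (x̄ - μ₀) / (s/√n) = (84.48 - 88) / (14.77/√30) = -1.305
p-value = 0.2020

Since p-value > α = 0.01, we fail to reject H₀.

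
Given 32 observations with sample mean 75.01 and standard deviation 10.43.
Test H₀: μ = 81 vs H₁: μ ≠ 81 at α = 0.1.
One-sample t-test:
H₀: μ = 81
H₁: μ ≠ 81
df = n - 1 = 31
t = (x̄ - μ₀) / (s/√n) = (75.01 - 81) / (10.43/√32) = -3.249
p-value = 0.0028

Since p-value < α = 0.1, we reject H₀.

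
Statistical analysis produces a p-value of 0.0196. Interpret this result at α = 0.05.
Since p = 0.0196 < α = 0.05, reject H₀.
There is sufficient evidence to reject the null hypothesis; the result is statistically significant at the 0.05 level.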